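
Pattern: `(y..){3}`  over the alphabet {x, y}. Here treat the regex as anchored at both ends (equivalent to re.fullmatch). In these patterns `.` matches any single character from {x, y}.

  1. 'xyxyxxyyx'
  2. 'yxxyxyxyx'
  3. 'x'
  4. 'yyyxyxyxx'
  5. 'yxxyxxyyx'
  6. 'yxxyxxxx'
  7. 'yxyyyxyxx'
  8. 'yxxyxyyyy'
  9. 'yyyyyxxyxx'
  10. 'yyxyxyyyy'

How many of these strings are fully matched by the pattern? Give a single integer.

1 → no match — must start with 'y'
2 → no match
3 → no match — must start with 'y'
4 → no match
5 → match
6 → no match
7 → match
8 → match
9 → no match
10 → match
Total matched: 4

4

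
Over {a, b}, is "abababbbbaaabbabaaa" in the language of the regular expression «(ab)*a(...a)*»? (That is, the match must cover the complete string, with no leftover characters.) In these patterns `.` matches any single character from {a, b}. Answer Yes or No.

No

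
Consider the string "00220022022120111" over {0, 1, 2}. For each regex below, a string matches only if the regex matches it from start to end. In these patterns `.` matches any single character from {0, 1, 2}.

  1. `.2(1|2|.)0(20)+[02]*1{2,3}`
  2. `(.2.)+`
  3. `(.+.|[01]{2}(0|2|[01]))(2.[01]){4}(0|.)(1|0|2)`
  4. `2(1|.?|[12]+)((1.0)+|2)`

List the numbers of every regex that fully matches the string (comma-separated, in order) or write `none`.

3

1 → no match
2 → no match
3 → match
4 → no match — must start with "2"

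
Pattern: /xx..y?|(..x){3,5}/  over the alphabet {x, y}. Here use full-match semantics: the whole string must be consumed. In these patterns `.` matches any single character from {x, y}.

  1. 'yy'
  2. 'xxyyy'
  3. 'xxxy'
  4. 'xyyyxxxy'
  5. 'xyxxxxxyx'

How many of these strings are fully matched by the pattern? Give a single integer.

3

1 → no match
2 → match
3 → match
4 → no match
5 → match
Total matched: 3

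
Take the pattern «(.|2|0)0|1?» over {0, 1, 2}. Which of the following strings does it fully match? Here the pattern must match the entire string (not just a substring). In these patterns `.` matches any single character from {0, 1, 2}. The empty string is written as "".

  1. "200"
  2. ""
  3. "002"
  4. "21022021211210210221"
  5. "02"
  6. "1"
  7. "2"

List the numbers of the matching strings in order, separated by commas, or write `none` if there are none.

2, 6

1 → no match
2 → match
3 → no match
4 → no match
5 → no match
6 → match
7 → no match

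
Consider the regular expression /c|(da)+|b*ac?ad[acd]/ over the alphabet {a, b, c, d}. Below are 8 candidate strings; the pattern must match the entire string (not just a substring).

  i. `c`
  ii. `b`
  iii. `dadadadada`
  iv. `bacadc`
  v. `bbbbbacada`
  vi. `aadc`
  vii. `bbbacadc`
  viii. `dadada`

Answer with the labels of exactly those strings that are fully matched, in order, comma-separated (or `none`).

i → match
ii → no match
iii → match
iv → match
v → match
vi → match
vii → match
viii → match

i, iii, iv, v, vi, vii, viii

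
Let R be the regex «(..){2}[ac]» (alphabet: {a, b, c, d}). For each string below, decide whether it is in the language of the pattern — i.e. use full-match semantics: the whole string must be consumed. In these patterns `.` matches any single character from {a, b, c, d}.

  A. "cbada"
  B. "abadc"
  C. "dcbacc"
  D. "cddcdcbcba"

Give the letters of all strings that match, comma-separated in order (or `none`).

A, B

A. "cbada" → match
B. "abadc" → match
C. "dcbacc" → no match
D. "cddcdcbcba" → no match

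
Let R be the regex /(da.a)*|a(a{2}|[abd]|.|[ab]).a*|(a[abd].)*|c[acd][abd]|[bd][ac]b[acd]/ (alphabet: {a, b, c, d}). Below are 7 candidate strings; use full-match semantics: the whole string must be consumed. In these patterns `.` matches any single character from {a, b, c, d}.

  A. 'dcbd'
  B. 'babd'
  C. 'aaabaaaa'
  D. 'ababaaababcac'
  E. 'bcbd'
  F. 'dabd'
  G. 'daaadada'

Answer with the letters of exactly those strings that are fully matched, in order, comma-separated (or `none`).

A, B, C, E, F, G

A → match
B → match
C → match
D → no match
E → match
F → match
G → match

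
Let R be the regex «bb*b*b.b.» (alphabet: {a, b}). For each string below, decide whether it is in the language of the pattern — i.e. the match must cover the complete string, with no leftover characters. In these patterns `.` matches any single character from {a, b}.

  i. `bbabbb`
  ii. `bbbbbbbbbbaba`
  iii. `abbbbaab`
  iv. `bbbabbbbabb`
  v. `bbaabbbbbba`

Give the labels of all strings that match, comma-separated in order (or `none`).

i. `bbabbb` → no match
ii → match
iii. `abbbbaab` → no match — must start with `b`
iv. `bbbabbbbabb` → no match
v. `bbaabbbbbba` → no match

ii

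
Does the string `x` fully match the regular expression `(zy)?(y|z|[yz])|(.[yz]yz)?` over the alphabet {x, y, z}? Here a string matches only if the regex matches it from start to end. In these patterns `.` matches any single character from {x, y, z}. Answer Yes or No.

No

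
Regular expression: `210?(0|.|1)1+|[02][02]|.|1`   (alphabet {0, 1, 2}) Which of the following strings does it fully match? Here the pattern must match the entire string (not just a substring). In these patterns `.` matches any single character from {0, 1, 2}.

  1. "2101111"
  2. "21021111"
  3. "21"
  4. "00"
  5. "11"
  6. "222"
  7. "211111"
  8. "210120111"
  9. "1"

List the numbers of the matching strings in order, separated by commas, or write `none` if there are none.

1, 2, 4, 7, 9

1 → match
2 → match
3 → no match
4 → match
5 → no match
6 → no match
7 → match
8 → no match
9 → match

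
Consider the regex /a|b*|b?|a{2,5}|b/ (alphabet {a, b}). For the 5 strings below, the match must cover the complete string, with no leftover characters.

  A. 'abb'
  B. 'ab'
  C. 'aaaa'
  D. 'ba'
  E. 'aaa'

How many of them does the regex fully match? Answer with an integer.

A → no match
B → no match
C → match
D → no match
E → match
Total matched: 2

2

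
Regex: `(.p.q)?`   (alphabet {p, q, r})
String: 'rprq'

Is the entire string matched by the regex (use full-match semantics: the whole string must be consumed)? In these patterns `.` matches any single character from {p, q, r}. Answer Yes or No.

Yes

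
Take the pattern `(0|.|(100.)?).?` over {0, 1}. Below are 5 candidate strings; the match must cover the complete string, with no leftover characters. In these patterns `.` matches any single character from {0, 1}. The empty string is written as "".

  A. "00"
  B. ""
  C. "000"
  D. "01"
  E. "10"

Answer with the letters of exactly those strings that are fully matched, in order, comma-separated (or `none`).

A → match
B → match
C → no match
D → match
E → match

A, B, D, E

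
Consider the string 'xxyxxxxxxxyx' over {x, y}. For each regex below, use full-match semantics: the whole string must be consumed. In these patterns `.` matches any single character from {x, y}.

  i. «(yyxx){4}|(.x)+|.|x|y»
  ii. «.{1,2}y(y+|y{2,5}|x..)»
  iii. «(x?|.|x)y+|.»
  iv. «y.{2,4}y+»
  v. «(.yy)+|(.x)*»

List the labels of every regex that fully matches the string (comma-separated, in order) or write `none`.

i, v

i → match
ii → no match
iii → no match
iv → no match — must start with 'y'
v → match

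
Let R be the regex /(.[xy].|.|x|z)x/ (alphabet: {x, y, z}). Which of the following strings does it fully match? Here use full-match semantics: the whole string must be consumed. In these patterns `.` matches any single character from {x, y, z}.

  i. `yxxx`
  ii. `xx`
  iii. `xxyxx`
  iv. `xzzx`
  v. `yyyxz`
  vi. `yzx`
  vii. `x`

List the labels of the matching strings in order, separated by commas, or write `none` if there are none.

i, ii

i → match
ii → match
iii → no match
iv → no match
v → no match — must end with `x`
vi → no match
vii → no match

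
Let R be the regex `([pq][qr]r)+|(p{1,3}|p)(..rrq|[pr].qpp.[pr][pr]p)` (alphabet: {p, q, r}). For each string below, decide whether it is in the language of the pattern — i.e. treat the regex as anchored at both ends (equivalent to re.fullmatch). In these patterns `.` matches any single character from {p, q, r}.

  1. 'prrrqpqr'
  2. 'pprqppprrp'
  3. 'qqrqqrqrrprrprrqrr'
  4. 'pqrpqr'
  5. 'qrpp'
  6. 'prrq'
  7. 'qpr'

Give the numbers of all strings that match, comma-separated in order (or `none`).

1 → no match
2 → match
3 → match
4 → match
5 → no match
6 → no match
7 → no match

2, 3, 4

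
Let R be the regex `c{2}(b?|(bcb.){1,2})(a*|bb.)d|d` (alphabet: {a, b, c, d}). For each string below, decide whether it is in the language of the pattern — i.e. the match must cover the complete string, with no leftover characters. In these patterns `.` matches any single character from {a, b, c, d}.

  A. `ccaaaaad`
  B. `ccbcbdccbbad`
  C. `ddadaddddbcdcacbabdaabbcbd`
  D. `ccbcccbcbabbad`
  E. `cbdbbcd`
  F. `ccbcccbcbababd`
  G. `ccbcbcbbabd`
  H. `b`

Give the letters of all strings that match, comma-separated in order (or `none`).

A

A. `ccaaaaad` → match
B. `ccbcbdccbbad` → no match
C → no match
D → no match
E. `cbdbbcd` → no match
F → no match
G. `ccbcbcbbabd` → no match
H. `b` → no match — must end with `d`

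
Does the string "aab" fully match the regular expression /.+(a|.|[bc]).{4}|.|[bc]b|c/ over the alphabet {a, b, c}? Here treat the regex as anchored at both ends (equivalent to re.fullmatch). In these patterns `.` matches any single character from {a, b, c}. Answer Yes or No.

No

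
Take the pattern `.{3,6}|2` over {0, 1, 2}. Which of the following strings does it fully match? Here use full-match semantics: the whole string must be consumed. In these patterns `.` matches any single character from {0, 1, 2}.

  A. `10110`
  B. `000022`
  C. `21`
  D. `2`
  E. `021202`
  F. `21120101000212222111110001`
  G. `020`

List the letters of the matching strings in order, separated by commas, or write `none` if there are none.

A → match
B → match
C → no match
D → match
E → match
F → no match
G → match

A, B, D, E, G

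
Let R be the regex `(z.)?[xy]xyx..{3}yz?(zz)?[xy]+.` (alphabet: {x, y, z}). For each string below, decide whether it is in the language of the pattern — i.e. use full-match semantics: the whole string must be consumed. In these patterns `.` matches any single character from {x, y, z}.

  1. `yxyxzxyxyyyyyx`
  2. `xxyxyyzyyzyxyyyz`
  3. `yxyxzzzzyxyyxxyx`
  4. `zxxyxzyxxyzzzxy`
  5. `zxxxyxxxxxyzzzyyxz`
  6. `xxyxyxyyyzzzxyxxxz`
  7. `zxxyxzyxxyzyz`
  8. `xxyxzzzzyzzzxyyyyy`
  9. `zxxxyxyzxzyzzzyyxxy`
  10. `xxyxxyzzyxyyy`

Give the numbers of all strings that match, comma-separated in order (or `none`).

1, 2, 3, 5, 6, 8, 9, 10

1 → match
2 → match
3 → match
4 → no match
5 → match
6 → match
7 → no match
8 → match
9 → match
10 → match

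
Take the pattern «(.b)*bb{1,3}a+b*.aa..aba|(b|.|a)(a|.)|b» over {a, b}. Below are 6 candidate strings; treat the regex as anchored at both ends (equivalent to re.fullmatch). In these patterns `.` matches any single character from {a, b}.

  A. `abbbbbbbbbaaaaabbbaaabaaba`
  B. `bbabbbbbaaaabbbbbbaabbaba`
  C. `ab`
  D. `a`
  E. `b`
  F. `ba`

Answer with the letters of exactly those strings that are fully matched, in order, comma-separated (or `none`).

A, B, C, E, F

A → match
B → match
C. `ab` → match
D. `a` → no match
E. `b` → match
F. `ba` → match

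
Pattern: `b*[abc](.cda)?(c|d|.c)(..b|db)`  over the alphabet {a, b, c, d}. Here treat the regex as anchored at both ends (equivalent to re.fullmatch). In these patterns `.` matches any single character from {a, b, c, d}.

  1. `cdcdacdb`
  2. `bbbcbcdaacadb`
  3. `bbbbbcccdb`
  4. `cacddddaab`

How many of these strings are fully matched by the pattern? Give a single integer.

1 → match
2 → match
3 → match
4 → no match
Total matched: 3

3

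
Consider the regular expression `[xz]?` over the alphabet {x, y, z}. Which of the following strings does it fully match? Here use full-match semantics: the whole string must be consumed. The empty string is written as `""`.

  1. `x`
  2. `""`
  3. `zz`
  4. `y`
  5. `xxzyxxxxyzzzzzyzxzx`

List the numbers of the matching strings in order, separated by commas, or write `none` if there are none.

1 → match
2 → match
3 → no match
4 → no match
5 → no match

1, 2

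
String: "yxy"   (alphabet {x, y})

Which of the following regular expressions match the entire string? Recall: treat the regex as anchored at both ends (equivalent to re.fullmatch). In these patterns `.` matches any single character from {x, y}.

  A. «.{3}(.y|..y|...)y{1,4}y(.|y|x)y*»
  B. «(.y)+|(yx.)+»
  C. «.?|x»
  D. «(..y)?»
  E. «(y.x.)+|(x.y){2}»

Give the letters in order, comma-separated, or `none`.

A → no match
B → match
C → no match
D → match
E → no match

B, D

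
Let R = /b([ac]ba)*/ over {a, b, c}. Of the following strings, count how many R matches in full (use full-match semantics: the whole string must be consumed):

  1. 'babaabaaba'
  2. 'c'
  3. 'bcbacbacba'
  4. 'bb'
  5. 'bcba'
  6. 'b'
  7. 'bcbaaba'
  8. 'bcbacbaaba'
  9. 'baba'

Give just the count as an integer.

1 → match
2 → no match — must start with 'b'
3 → match
4 → no match
5 → match
6 → match
7 → match
8 → match
9 → match
Total matched: 7

7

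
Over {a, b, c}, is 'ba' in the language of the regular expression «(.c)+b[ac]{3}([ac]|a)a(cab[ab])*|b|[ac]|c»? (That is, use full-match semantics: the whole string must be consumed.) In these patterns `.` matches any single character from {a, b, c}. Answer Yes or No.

No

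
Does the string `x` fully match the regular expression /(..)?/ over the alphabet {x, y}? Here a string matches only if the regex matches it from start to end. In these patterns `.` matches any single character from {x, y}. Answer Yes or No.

No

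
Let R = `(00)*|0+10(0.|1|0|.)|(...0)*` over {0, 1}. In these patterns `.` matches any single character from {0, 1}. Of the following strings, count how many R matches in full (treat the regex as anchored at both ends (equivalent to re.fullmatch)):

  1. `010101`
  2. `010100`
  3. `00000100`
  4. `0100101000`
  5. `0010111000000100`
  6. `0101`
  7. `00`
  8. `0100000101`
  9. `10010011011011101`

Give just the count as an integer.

4

1. `010101` → no match
2. `010100` → no match
3. `00000100` → match
4. `0100101000` → no match
5 → match
6. `0101` → match
7. `00` → match
8. `0100000101` → no match
9 → no match
Total matched: 4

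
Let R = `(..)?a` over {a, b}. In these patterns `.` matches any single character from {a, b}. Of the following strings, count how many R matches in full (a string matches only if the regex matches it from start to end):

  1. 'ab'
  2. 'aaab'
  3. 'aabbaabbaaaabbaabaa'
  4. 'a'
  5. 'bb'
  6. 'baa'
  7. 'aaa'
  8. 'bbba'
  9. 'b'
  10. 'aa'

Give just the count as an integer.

1 → no match — must end with 'a'
2 → no match — must end with 'a'
3 → no match
4 → match
5 → no match — must end with 'a'
6 → match
7 → match
8 → no match
9 → no match — must end with 'a'
10 → no match
Total matched: 3

3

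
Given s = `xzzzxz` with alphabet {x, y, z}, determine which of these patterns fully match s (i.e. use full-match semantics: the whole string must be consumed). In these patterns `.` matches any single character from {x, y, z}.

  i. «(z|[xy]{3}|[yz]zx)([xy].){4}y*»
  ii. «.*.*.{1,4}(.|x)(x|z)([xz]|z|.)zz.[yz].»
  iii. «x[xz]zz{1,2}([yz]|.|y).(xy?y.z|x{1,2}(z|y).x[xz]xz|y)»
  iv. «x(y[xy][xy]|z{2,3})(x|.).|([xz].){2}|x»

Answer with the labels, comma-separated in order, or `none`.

i → no match
ii → no match
iii → no match
iv → match

iv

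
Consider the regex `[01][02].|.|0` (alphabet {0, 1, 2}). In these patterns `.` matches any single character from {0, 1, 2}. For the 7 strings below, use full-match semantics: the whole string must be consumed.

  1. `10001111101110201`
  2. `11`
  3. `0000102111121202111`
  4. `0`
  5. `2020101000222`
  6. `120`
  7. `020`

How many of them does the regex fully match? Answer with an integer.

1 → no match
2 → no match
3 → no match
4 → match
5 → no match
6 → match
7 → match
Total matched: 3

3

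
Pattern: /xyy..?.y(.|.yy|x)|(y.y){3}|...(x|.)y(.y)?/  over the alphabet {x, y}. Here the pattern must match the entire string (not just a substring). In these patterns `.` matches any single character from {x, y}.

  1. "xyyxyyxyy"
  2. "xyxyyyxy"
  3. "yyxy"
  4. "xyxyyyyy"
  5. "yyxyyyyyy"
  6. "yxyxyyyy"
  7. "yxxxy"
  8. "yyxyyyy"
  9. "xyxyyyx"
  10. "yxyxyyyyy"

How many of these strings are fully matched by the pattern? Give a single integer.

3

1. "xyyxyyxyy" → match
2. "xyxyyyxy" → no match
3. "yyxy" → no match
4. "xyxyyyyy" → no match
5. "yyxyyyyyy" → no match
6. "yxyxyyyy" → no match
7. "yxxxy" → match
8. "yyxyyyy" → match
9. "xyxyyyx" → no match
10. "yxyxyyyyy" → no match
Total matched: 3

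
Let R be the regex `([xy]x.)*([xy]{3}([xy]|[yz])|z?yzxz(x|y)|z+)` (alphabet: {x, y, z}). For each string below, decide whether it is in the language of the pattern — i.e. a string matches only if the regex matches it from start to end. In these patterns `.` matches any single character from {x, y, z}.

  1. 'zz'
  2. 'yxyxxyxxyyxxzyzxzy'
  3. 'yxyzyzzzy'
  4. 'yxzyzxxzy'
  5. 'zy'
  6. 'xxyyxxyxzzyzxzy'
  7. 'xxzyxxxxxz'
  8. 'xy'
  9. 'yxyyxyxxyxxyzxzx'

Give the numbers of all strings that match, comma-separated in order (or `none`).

1 → match
2 → match
3 → no match
4 → no match
5 → no match
6 → match
7 → match
8 → no match
9 → no match

1, 2, 6, 7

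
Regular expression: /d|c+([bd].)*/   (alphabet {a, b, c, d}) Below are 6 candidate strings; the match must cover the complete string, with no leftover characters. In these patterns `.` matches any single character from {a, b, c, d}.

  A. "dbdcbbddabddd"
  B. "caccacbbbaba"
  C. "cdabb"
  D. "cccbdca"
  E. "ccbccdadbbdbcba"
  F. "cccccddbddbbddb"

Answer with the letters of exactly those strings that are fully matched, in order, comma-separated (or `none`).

C, F

A → no match
B. "caccacbbbaba" → no match
C. "cdabb" → match
D. "cccbdca" → no match
E → no match
F → match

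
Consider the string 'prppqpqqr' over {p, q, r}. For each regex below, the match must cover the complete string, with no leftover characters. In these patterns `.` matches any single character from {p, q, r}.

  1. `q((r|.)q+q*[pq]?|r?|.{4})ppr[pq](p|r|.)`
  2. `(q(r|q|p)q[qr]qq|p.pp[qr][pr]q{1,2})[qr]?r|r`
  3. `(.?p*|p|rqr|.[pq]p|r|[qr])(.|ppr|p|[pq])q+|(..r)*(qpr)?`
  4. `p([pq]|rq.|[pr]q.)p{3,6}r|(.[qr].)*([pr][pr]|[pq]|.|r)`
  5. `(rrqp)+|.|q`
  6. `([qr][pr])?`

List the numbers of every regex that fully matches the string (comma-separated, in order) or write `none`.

2

1 → no match — must start with 'q'
2 → match
3 → no match
4 → no match
5 → no match
6 → no match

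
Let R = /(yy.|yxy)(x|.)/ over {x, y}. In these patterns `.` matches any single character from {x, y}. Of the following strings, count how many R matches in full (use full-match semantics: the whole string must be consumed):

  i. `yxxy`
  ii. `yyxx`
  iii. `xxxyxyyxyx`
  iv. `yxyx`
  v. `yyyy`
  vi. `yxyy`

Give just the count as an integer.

4

i. `yxxy` → no match
ii. `yyxx` → match
iii. `xxxyxyyxyx` → no match
iv. `yxyx` → match
v. `yyyy` → match
vi. `yxyy` → match
Total matched: 4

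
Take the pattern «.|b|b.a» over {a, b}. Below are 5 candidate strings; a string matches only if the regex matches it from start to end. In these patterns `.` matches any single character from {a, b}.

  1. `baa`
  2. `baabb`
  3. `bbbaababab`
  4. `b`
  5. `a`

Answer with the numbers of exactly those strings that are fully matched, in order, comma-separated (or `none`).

1. `baa` → match
2. `baabb` → no match
3. `bbbaababab` → no match
4. `b` → match
5. `a` → match

1, 4, 5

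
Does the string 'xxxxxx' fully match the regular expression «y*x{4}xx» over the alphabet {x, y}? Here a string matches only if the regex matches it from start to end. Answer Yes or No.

Yes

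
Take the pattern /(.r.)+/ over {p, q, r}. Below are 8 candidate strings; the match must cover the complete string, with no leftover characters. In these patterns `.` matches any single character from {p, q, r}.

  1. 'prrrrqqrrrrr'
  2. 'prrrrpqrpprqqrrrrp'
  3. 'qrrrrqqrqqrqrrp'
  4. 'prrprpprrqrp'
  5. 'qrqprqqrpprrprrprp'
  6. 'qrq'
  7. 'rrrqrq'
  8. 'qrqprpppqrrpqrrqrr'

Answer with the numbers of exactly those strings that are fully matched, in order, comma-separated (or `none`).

1, 2, 3, 4, 5, 6, 7

1 → match
2 → match
3 → match
4 → match
5 → match
6 → match
7 → match
8 → no match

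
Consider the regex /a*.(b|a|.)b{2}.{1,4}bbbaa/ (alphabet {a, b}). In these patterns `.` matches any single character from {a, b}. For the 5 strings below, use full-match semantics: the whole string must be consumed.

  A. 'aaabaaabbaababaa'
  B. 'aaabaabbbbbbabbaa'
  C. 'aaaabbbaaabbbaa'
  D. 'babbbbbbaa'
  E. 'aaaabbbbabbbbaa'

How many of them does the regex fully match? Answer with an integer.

3

A → no match — must end with 'bbbaa'
B → no match — must end with 'bbbaa'
C → match
D → match
E → match
Total matched: 3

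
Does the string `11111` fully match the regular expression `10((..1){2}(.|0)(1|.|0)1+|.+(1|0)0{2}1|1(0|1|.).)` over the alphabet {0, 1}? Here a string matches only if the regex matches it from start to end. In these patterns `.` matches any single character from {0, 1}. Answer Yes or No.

Every match must start with `10`, but `11111` does not.

No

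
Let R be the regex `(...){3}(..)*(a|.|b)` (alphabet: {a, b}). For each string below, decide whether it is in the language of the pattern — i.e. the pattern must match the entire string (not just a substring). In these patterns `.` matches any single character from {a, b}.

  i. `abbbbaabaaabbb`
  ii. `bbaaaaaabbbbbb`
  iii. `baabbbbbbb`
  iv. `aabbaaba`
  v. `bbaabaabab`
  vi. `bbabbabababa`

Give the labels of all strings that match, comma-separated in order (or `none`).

i, ii, iii, v, vi

i → match
ii → match
iii → match
iv → no match
v → match
vi → match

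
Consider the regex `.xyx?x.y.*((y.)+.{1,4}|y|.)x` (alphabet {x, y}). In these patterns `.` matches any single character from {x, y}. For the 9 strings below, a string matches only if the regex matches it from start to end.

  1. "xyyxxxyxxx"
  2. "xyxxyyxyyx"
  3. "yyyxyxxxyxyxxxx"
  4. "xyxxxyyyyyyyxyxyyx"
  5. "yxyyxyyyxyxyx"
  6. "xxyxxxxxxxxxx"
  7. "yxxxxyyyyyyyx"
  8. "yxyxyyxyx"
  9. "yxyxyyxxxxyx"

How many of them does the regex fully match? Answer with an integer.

1 → no match
2 → no match
3 → no match
4 → no match
5 → no match
6 → no match
7 → no match
8 → match
9 → match
Total matched: 2

2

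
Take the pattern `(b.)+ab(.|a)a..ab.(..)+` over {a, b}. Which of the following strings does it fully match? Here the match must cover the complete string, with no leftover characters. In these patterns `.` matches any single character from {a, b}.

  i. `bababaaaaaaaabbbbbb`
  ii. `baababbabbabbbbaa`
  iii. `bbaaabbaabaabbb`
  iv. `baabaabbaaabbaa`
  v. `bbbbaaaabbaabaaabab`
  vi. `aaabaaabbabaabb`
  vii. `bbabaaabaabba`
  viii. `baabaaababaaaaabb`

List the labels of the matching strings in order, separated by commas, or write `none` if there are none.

i → no match
ii → no match
iii → no match
iv → no match
v → no match
vi → no match — must start with `b`
vii → no match
viii → match

viii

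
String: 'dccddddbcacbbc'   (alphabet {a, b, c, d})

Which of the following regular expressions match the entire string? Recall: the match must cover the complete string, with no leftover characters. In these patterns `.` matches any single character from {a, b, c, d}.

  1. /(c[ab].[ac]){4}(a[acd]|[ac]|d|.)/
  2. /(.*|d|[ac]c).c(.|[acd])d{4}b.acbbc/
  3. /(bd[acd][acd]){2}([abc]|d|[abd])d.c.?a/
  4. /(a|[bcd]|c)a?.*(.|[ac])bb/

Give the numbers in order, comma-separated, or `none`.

1 → no match — must start with 'c'
2 → match
3 → no match — must start with 'bd'
4 → no match — must end with 'bb'

2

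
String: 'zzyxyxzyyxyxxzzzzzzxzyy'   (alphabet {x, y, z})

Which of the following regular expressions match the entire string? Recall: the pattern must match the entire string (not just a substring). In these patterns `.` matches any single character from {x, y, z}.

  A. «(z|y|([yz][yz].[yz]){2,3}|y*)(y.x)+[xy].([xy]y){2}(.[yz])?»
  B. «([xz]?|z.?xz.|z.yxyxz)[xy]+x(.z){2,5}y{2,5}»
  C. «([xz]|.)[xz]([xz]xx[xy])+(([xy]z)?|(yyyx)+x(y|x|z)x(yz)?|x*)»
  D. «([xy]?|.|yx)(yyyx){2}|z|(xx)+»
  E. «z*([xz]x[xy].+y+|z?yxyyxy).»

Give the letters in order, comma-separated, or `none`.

A → no match
B → match
C → no match
D → no match
E → no match

B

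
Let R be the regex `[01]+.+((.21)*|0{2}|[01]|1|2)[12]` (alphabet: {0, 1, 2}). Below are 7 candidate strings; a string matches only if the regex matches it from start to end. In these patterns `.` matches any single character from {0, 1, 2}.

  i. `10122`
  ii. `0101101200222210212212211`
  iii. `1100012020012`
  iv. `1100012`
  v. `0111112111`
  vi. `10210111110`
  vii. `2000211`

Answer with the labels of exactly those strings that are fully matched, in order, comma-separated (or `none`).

i, ii, iii, iv, v

i → match
ii → match
iii → match
iv → match
v → match
vi → no match
vii → no match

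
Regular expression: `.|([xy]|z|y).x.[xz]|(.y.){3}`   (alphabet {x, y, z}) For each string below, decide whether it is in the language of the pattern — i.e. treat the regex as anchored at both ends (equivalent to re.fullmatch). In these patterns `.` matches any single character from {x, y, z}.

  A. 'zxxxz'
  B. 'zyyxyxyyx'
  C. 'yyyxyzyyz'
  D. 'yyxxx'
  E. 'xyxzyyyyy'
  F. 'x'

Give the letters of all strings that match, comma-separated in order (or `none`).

A, B, C, D, E, F

A → match
B → match
C → match
D → match
E → match
F → match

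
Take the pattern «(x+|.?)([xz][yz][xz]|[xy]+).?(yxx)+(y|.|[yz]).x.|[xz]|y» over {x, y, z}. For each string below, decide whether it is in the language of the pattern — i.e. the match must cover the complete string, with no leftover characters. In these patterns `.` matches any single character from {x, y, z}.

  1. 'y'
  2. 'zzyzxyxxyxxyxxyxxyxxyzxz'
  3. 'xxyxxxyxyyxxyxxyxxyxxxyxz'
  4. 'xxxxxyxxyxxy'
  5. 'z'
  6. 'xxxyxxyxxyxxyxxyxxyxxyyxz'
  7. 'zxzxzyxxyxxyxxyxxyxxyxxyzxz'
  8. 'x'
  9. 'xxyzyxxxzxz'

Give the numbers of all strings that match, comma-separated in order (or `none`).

1, 2, 3, 4, 5, 6, 7, 8, 9

1. 'y' → match
2 → match
3 → match
4. 'xxxxxyxxyxxy' → match
5. 'z' → match
6 → match
7 → match
8. 'x' → match
9. 'xxyzyxxxzxz' → match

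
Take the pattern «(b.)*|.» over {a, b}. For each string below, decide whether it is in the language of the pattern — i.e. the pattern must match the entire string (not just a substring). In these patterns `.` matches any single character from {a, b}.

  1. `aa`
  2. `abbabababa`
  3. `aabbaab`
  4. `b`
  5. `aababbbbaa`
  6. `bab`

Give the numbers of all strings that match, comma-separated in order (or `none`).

4

1 → no match
2 → no match
3 → no match
4 → match
5 → no match
6 → no match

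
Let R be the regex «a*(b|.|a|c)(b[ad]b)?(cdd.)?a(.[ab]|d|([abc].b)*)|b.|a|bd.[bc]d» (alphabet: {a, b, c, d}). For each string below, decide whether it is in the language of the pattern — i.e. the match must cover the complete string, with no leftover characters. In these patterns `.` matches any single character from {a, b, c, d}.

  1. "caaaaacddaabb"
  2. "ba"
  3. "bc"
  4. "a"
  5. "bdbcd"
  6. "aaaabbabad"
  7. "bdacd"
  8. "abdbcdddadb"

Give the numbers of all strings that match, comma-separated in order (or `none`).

2, 3, 4, 5, 6, 7, 8

1 → no match
2 → match
3 → match
4 → match
5 → match
6 → match
7 → match
8 → match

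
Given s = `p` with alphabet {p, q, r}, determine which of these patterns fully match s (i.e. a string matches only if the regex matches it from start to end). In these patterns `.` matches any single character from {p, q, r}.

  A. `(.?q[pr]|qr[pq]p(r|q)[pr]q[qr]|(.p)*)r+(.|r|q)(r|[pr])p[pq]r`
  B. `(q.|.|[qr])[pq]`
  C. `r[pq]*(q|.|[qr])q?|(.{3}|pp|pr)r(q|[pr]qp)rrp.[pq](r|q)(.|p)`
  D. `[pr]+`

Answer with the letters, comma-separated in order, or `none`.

D

A → no match — must end with `r`
B → no match
C → no match
D → match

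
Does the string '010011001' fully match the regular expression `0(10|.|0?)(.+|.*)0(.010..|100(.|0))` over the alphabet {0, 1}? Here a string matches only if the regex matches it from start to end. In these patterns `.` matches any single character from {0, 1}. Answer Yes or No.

No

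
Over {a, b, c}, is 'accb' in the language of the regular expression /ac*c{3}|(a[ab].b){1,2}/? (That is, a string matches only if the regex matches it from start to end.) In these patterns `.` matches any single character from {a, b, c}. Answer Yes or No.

No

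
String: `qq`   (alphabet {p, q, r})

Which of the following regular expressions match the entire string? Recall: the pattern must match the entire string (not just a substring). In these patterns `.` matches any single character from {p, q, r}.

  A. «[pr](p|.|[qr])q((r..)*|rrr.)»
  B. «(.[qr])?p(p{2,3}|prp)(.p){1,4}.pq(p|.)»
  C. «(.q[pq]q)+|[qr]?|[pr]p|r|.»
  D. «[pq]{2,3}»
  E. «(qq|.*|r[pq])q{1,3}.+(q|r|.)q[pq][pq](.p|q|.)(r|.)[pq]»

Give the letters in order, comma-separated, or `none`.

A → no match
B → no match
C → no match
D → match
E → no match

D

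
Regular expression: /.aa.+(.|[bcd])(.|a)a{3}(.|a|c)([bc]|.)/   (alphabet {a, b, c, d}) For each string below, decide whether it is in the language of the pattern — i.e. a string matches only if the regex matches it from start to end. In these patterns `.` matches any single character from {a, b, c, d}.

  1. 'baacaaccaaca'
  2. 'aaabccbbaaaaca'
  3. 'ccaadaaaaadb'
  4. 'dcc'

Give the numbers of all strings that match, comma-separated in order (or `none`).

1. 'baacaaccaaca' → no match
2 → match
3. 'ccaadaaaaadb' → no match
4. 'dcc' → no match

2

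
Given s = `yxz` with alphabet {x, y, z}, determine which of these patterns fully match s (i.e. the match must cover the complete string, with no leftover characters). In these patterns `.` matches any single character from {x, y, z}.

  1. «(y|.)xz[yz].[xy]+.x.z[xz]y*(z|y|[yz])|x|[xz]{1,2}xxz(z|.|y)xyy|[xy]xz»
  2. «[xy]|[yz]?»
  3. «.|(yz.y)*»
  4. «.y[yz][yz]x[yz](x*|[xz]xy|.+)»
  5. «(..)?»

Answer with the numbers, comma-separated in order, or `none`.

1 → match
2 → no match
3 → no match
4 → no match
5 → no match

1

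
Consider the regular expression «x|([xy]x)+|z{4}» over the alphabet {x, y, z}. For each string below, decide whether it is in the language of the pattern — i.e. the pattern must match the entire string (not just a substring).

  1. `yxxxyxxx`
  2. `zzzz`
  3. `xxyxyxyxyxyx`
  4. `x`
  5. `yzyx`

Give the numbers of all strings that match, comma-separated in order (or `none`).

1, 2, 3, 4

1. `yxxxyxxx` → match
2. `zzzz` → match
3. `xxyxyxyxyxyx` → match
4. `x` → match
5. `yzyx` → no match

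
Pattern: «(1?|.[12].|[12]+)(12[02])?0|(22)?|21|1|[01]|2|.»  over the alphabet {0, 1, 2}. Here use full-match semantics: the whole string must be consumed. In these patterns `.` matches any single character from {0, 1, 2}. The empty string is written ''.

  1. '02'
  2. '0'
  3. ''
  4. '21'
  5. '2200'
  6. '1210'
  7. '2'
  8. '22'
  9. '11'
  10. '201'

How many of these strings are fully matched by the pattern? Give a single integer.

1 → no match
2 → match
3 → match
4 → match
5 → match
6 → match
7 → match
8 → match
9 → no match
10 → no match
Total matched: 7

7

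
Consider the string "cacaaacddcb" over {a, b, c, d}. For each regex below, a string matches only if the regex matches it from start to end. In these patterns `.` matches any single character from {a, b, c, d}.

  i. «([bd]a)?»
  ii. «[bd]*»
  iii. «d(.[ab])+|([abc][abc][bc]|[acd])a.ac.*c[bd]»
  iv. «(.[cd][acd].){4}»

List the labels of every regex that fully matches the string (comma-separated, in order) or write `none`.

iii

i → no match
ii → no match
iii → match
iv → no match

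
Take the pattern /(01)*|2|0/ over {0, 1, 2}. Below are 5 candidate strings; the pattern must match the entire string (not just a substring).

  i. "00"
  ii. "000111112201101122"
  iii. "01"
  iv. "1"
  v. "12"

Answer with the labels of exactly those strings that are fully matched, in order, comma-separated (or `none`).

iii

i → no match
ii → no match
iii → match
iv → no match
v → no match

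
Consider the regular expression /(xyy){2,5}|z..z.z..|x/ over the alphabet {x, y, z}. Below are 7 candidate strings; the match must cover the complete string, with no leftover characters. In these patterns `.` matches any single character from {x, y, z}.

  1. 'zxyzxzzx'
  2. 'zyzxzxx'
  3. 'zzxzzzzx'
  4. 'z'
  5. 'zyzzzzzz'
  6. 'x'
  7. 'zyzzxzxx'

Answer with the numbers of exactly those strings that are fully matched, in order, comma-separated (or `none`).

1, 3, 5, 6, 7

1 → match
2 → no match
3 → match
4 → no match
5 → match
6 → match
7 → match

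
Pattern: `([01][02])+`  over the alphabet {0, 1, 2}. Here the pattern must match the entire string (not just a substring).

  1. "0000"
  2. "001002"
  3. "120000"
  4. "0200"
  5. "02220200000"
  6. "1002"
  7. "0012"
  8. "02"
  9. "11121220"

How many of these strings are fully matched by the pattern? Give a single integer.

1 → match
2 → match
3 → match
4 → match
5 → no match
6 → match
7 → match
8 → match
9 → no match
Total matched: 7

7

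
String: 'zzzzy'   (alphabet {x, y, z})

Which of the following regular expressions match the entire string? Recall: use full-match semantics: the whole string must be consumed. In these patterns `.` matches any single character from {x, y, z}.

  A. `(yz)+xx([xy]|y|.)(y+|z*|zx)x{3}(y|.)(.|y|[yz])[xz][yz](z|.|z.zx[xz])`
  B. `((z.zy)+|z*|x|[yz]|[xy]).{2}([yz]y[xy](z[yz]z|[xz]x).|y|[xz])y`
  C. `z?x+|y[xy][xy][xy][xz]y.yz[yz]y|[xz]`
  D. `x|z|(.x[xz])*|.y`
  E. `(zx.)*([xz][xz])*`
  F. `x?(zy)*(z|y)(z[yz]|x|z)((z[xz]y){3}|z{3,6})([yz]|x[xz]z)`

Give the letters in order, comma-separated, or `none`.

A → no match — must start with 'yz'
B → match
C → no match
D → no match
E → no match
F → no match

B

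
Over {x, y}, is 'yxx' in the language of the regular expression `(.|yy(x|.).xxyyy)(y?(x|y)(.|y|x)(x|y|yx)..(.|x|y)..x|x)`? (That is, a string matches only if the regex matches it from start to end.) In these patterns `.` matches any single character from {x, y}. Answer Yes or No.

No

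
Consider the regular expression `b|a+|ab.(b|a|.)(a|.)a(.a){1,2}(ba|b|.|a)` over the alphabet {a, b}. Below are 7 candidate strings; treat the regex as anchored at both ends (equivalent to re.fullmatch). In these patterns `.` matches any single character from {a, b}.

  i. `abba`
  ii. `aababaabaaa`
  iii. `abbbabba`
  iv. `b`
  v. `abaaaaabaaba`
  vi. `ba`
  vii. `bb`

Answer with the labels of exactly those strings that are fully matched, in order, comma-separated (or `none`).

iv

i → no match
ii → no match
iii → no match
iv → match
v → no match
vi → no match
vii → no match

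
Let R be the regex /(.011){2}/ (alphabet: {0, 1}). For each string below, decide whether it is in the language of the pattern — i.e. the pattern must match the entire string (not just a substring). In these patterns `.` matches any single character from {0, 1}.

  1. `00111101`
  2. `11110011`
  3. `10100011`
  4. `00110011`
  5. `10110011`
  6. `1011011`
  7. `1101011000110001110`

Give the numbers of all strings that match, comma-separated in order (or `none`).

1 → no match — must end with `011`
2 → no match
3 → no match
4 → match
5 → match
6 → no match
7 → no match — must end with `011`

4, 5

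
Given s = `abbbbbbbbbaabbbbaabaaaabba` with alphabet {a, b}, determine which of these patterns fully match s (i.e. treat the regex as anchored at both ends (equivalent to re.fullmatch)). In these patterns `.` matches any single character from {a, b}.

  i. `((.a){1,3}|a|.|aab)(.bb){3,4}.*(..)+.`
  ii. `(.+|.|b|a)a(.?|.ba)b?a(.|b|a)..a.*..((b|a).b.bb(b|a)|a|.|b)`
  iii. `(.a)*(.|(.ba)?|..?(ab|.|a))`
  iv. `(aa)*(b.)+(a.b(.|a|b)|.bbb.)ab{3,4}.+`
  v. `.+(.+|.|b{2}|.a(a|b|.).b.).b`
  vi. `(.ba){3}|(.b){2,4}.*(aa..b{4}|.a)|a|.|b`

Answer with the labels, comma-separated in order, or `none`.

i → match
ii → match
iii → no match
iv → no match
v → no match — must end with `b`
vi → match

i, ii, vi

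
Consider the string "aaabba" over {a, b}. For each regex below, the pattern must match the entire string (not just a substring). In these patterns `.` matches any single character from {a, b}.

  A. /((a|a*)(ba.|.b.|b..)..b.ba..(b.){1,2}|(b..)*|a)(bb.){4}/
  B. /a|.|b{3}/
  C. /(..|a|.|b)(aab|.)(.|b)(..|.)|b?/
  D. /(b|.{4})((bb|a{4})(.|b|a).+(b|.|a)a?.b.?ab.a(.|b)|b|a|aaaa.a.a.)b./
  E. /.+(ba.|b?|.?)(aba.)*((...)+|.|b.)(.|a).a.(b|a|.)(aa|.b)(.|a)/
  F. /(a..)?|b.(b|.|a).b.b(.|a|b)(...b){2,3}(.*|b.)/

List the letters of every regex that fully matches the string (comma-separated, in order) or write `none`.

C

A → no match
B → no match
C → match
D → no match
E → no match
F → no match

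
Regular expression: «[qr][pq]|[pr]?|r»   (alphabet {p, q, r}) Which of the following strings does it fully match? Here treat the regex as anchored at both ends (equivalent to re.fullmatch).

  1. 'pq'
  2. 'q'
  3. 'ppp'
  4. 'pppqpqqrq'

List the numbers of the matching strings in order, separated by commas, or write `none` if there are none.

1. 'pq' → no match
2. 'q' → no match
3. 'ppp' → no match
4. 'pppqpqqrq' → no match

none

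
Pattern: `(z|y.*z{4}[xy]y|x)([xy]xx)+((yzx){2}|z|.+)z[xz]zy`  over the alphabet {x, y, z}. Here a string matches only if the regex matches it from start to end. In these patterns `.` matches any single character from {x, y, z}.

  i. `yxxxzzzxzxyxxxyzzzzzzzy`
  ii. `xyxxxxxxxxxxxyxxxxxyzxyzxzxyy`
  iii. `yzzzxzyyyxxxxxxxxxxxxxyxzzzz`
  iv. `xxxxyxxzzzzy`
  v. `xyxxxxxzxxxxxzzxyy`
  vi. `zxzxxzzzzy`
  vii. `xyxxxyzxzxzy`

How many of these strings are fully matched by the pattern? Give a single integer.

i → no match
ii → no match — must end with `zy`
iii → no match — must end with `zy`
iv → match
v → no match — must end with `zy`
vi → no match
vii → match
Total matched: 2

2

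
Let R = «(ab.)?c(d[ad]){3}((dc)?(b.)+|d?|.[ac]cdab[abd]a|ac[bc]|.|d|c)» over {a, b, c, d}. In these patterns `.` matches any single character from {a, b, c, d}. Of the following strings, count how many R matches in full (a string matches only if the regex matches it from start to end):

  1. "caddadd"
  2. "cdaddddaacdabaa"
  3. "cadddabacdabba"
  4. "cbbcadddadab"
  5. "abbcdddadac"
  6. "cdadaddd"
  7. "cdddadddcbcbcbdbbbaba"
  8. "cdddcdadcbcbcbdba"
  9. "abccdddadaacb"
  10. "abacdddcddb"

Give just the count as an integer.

5

1. "caddadd" → no match
2 → match
3 → no match
4. "cbbcadddadab" → no match
5. "abbcdddadac" → match
6. "cdadaddd" → match
7 → match
8 → no match
9 → match
10. "abacdddcddb" → no match
Total matched: 5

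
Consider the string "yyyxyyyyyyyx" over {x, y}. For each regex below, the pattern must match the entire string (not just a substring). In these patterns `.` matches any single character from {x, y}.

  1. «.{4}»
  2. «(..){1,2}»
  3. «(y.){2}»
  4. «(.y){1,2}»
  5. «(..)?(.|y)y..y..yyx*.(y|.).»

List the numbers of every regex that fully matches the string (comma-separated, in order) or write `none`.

5

1 → no match
2 → no match
3 → no match
4 → no match — must end with "y"
5 → match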